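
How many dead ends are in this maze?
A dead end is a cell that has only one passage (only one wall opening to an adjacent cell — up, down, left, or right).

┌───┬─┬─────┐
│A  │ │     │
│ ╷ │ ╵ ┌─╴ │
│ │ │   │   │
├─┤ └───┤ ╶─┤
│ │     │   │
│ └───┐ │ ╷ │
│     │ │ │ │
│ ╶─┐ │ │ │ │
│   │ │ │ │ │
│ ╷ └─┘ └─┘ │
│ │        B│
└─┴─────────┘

Checking each cell for number of passages:

Dead ends found at positions:
  (0, 2)
  (1, 0)
  (2, 0)
  (4, 2)
  (4, 4)
  (5, 0)
Total dead ends: 6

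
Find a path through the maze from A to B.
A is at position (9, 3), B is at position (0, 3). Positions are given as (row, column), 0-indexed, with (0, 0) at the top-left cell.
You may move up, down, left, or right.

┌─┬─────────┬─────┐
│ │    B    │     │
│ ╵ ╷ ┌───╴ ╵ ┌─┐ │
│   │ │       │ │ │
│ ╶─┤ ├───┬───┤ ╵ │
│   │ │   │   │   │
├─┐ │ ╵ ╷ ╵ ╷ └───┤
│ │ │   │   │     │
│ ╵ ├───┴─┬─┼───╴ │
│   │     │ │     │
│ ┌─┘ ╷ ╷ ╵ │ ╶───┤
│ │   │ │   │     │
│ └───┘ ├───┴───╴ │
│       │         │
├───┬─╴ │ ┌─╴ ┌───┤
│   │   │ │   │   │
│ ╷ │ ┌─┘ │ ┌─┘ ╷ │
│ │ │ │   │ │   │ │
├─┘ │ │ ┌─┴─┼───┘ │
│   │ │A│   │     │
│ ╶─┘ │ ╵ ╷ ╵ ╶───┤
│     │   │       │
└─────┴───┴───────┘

Finding the shortest path from (9, 3) to (0, 3):
Path length: 29 steps
Directions: up → right → up → up → right → right → right → right → up → left → left → up → right → right → up → left → left → up → left → down → left → up → left → down → left → up → up → up → right

Solution:

┌─┬─────────┬─────┐
│ │  ↱ B    │     │
│ ╵ ╷ ┌───╴ ╵ ┌─┐ │
│   │↑│       │ │ │
│ ╶─┤ ├───┬───┤ ╵ │
│   │↑│↓ ↰│↓ ↰│   │
├─┐ │ ╵ ╷ ╵ ╷ └───┤
│ │ │↑ ↲│↑ ↲│↑ ← ↰│
│ ╵ ├───┴─┬─┼───╴ │
│   │     │ │↱ → ↑│
│ ┌─┘ ╷ ╷ ╵ │ ╶───┤
│ │   │ │   │↑ ← ↰│
│ └───┘ ├───┴───╴ │
│       │↱ → → → ↑│
├───┬─╴ │ ┌─╴ ┌───┤
│   │   │↑│   │   │
│ ╷ │ ┌─┘ │ ┌─┘ ╷ │
│ │ │ │↱ ↑│ │   │ │
├─┘ │ │ ┌─┴─┼───┘ │
│   │ │A│   │     │
│ ╶─┘ │ ╵ ╷ ╵ ╶───┤
│     │   │       │
└─────┴───┴───────┘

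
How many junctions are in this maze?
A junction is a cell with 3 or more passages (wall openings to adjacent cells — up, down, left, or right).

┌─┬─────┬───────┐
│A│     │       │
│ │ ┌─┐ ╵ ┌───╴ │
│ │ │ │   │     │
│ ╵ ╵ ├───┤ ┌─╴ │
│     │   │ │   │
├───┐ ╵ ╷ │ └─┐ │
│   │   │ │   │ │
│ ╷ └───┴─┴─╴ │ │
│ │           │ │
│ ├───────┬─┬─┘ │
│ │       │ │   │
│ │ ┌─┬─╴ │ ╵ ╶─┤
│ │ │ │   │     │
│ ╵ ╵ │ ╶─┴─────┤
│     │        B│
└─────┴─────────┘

Checking each cell for number of passages:

Junctions found (3+ passages):
  (1, 7): 3 passages
  (2, 1): 3 passages
  (2, 2): 3 passages
  (2, 7): 3 passages
  (6, 6): 3 passages
  (7, 1): 3 passages
Total junctions: 6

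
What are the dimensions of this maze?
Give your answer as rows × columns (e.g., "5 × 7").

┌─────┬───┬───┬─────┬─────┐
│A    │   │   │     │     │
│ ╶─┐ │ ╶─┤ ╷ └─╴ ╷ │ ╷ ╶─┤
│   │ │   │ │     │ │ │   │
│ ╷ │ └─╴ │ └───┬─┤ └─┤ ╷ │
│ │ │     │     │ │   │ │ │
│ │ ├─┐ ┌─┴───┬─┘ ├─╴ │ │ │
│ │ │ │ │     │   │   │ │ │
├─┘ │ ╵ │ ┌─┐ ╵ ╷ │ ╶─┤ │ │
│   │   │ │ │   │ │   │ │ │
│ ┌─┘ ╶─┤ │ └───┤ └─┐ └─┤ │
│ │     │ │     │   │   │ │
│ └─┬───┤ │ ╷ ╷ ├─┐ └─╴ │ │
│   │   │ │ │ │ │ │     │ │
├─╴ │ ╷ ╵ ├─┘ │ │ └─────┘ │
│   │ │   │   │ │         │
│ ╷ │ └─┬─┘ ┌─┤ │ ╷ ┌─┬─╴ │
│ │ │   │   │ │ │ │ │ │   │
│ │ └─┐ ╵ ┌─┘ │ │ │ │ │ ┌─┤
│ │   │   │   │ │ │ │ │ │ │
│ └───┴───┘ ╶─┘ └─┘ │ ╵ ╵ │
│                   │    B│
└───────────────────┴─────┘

Counting the maze dimensions:
Rows (vertical): 11
Columns (horizontal): 13
Dimensions: 11 × 13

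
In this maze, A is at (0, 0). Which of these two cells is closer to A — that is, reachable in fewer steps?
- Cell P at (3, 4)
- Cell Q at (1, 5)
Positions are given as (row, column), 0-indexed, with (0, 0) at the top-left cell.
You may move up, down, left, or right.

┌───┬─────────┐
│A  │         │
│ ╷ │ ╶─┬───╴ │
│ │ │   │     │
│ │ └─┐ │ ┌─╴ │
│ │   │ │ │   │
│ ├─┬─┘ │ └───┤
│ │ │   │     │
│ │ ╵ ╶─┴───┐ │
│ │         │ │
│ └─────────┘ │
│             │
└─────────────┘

Shortest path A → P at (3, 4): 15 steps
Shortest path A → Q at (1, 5): 18 steps

P is closer (15 steps vs 18 steps).

Path to P:

┌───┬─────────┐
│A  │         │
│ ╷ │ ╶─┬───╴ │
│↓│ │   │     │
│ │ └─┐ │ ┌─╴ │
│↓│   │ │ │   │
│ ├─┬─┘ │ └───┤
│↓│ │   │P ← ↰│
│ │ ╵ ╶─┴───┐ │
│↓│         │↑│
│ └─────────┘ │
│↳ → → → → → ↑│
└─────────────┘

Path to Q:

┌───┬─────────┐
│A  │         │
│ ╷ │ ╶─┬───╴ │
│↓│ │   │↱ Q  │
│ │ └─┐ │ ┌─╴ │
│↓│   │ │↑│   │
│ ├─┬─┘ │ └───┤
│↓│ │   │↑ ← ↰│
│ │ ╵ ╶─┴───┐ │
│↓│         │↑│
│ └─────────┘ │
│↳ → → → → → ↑│
└─────────────┘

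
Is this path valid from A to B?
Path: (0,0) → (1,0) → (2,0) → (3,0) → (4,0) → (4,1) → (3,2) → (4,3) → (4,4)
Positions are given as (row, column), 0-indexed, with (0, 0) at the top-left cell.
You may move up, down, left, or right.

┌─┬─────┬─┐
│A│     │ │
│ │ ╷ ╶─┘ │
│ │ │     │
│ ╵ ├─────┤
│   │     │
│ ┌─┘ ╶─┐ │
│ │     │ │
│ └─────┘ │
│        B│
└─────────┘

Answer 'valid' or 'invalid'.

Checking path validity:
Result: Invalid move at step 6: cannot move from (4, 1) to (3, 2).

invalid

Correct solution:

┌─┬─────┬─┐
│A│     │ │
│ │ ╷ ╶─┘ │
│↓│ │     │
│ ╵ ├─────┤
│↓  │     │
│ ┌─┘ ╶─┐ │
│↓│     │ │
│ └─────┘ │
│↳ → → → B│
└─────────┘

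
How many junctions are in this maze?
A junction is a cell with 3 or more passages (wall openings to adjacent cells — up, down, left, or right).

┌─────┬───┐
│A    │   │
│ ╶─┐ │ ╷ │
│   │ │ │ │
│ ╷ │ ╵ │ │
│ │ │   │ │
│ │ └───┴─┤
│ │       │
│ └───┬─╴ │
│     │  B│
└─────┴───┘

Checking each cell for number of passages:

Junctions found (3+ passages):
  (1, 0): 3 passages
Total junctions: 1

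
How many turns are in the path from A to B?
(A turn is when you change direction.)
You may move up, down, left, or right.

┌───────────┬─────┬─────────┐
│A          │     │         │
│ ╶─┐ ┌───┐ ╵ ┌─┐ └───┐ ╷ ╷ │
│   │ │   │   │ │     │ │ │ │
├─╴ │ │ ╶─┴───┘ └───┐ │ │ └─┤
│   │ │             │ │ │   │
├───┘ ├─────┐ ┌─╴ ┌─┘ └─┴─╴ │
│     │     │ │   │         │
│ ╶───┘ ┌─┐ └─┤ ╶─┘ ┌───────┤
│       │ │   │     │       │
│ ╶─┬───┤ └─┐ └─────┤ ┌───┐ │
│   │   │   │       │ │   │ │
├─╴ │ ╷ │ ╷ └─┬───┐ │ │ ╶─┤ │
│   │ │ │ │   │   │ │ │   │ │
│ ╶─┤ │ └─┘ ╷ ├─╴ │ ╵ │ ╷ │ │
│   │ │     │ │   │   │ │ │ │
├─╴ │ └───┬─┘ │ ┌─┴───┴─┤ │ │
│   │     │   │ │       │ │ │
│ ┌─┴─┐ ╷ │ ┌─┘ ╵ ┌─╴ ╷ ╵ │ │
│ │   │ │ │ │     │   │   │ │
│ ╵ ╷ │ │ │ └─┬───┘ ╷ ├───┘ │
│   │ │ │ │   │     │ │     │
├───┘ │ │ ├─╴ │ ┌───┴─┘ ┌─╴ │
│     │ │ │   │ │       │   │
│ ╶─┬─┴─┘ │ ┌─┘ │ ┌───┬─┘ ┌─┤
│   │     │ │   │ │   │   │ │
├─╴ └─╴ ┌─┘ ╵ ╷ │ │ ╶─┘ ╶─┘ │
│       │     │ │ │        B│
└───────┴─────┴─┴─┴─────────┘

Directions: right, right, down, down, down, left, left, down, right, right, right, up, right, right, down, right, down, right, right, right, down, down, right, up, up, up, right, right, right, down, down, down, down, down, down, down, left, down, left, down, right, right
Number of turns: 20

Solution:

┌───────────┬─────┬─────────┐
│A → ↓      │     │         │
│ ╶─┐ ┌───┐ ╵ ┌─┐ └───┐ ╷ ╷ │
│   │↓│   │   │ │     │ │ │ │
├─╴ │ │ ╶─┴───┘ └───┐ │ │ └─┤
│   │↓│             │ │ │   │
├───┘ ├─────┐ ┌─╴ ┌─┘ └─┴─╴ │
│↓ ← ↲│↱ → ↓│ │   │         │
│ ╶───┘ ┌─┐ └─┤ ╶─┘ ┌───────┤
│↳ → → ↑│ │↳ ↓│     │↱ → → ↓│
│ ╶─┬───┤ └─┐ └─────┤ ┌───┐ │
│   │   │   │↳ → → ↓│↑│   │↓│
├─╴ │ ╷ │ ╷ └─┬───┐ │ │ ╶─┤ │
│   │ │ │ │   │   │↓│↑│   │↓│
│ ╶─┤ │ └─┘ ╷ ├─╴ │ ╵ │ ╷ │ │
│   │ │     │ │   │↳ ↑│ │ │↓│
├─╴ │ └───┬─┘ │ ┌─┴───┴─┤ │ │
│   │     │   │ │       │ │↓│
│ ┌─┴─┐ ╷ │ ┌─┘ ╵ ┌─╴ ╷ ╵ │ │
│ │   │ │ │ │     │   │   │↓│
│ ╵ ╷ │ │ │ └─┬───┘ ╷ ├───┘ │
│   │ │ │ │   │     │ │    ↓│
├───┘ │ │ ├─╴ │ ┌───┴─┘ ┌─╴ │
│     │ │ │   │ │       │↓ ↲│
│ ╶─┬─┴─┘ │ ┌─┘ │ ┌───┬─┘ ┌─┤
│   │     │ │   │ │   │↓ ↲│ │
├─╴ └─╴ ┌─┘ ╵ ╷ │ │ ╶─┘ ╶─┘ │
│       │     │ │ │    ↳ → B│
└───────┴─────┴─┴─┴─────────┘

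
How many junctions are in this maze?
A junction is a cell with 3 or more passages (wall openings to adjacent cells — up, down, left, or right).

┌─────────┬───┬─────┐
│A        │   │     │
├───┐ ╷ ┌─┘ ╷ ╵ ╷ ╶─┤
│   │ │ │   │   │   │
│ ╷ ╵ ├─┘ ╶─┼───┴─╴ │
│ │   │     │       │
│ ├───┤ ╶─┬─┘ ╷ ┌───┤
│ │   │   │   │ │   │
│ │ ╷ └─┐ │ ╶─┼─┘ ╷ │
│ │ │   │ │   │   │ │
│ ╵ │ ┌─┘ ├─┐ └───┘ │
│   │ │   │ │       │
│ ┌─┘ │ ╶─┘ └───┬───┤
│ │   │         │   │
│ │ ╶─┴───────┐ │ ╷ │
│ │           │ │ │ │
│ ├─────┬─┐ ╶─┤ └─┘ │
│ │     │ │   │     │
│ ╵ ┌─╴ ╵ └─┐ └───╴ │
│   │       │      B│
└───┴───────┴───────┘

Checking each cell for number of passages:

Junctions found (3+ passages):
  (0, 2): 3 passages
  (0, 3): 3 passages
  (0, 8): 3 passages
  (2, 4): 3 passages
  (2, 7): 3 passages
  (4, 2): 3 passages
  (5, 0): 3 passages
  (6, 5): 3 passages
  (7, 5): 3 passages
  (8, 9): 3 passages
  (9, 3): 3 passages
  (9, 4): 3 passages
Total junctions: 12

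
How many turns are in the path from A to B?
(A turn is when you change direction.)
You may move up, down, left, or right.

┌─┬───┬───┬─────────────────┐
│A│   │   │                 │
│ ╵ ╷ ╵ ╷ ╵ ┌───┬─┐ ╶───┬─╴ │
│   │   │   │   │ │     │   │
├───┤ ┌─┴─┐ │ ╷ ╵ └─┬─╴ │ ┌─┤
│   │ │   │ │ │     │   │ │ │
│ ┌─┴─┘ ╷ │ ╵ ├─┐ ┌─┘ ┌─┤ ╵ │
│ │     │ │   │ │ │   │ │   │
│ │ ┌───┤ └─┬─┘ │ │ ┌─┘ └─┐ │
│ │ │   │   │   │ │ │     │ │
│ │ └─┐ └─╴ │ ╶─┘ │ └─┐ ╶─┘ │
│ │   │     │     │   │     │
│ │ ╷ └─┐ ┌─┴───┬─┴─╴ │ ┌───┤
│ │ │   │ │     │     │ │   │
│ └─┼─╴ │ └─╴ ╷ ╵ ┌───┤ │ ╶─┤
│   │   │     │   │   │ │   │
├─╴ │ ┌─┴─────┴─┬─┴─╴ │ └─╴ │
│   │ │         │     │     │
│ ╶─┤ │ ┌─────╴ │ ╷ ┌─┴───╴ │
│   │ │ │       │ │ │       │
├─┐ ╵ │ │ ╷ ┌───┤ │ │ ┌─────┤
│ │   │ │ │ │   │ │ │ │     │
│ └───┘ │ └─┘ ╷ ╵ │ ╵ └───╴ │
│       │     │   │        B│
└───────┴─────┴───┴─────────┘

Directions: down, right, up, right, down, right, up, right, down, right, up, right, right, right, right, right, right, right, right, down, left, down, down, right, down, down, left, left, down, down, down, right, right, down, left, left, left, down, down, right, right, right
Number of turns: 23

Solution:

┌─┬───┬───┬─────────────────┐
│A│↱ ↓│↱ ↓│↱ → → → → → → → ↓│
│ ╵ ╷ ╵ ╷ ╵ ┌───┬─┐ ╶───┬─╴ │
│↳ ↑│↳ ↑│↳ ↑│   │ │     │↓ ↲│
├───┤ ┌─┴─┐ │ ╷ ╵ └─┬─╴ │ ┌─┤
│   │ │   │ │ │     │   │↓│ │
│ ┌─┴─┘ ╷ │ ╵ ├─┐ ┌─┘ ┌─┤ ╵ │
│ │     │ │   │ │ │   │ │↳ ↓│
│ │ ┌───┤ └─┬─┘ │ │ ┌─┘ └─┐ │
│ │ │   │   │   │ │ │     │↓│
│ │ └─┐ └─╴ │ ╶─┘ │ └─┐ ╶─┘ │
│ │   │     │     │   │↓ ← ↲│
│ │ ╷ └─┐ ┌─┴───┬─┴─╴ │ ┌───┤
│ │ │   │ │     │     │↓│   │
│ └─┼─╴ │ └─╴ ╷ ╵ ┌───┤ │ ╶─┤
│   │   │     │   │   │↓│   │
├─╴ │ ┌─┴─────┴─┬─┴─╴ │ └─╴ │
│   │ │         │     │↳ → ↓│
│ ╶─┤ │ ┌─────╴ │ ╷ ┌─┴───╴ │
│   │ │ │       │ │ │↓ ← ← ↲│
├─┐ ╵ │ │ ╷ ┌───┤ │ │ ┌─────┤
│ │   │ │ │ │   │ │ │↓│     │
│ └───┘ │ └─┘ ╷ ╵ │ ╵ └───╴ │
│       │     │   │  ↳ → → B│
└───────┴─────┴───┴─────────┘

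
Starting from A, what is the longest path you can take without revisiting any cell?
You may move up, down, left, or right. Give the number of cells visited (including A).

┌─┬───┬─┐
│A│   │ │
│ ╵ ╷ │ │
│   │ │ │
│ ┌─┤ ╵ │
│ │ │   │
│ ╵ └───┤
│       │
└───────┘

Finding longest simple path using DFS:
Start: (0, 0)
Longest path visits 10 cells
Path: A → down → right → up → right → down → down → right → up → up

Solution:

┌─┬───┬─┐
│A│↱ ↓│B│
│ ╵ ╷ │ │
│↳ ↑│↓│↑│
│ ┌─┤ ╵ │
│ │ │↳ ↑│
│ ╵ └───┤
│       │
└───────┘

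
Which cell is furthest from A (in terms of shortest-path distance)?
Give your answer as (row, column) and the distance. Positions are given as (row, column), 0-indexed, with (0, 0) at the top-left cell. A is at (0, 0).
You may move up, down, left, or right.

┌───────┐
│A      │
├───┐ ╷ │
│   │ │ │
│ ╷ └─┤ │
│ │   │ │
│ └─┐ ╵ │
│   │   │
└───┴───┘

Computing BFS distances from A to all cells:
Furthest cell: (3, 1)
Distance: 14 steps

Path from A to the furthest cell:

┌───────┐
│A → → ↓│
├───┐ ╷ │
│↓ ↰│ │↓│
│ ╷ └─┤ │
│↓│↑ ↰│↓│
│ └─┐ ╵ │
│↳ B│↑ ↲│
└───┴───┘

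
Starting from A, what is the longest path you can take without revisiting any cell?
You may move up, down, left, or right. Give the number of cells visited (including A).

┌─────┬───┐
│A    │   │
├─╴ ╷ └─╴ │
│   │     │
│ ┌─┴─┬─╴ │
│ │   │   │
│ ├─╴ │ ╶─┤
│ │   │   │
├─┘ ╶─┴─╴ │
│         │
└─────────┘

Finding longest simple path using DFS:
Start: (0, 0)
Longest path visits 18 cells
Path: A → right → right → down → right → right → down → left → down → right → down → left → left → left → up → right → up → left

Solution:

┌─────┬───┐
│A → ↓│   │
├─╴ ╷ └─╴ │
│   │↳ → ↓│
│ ┌─┴─┬─╴ │
│ │B ↰│↓ ↲│
│ ├─╴ │ ╶─┤
│ │↱ ↑│↳ ↓│
├─┘ ╶─┴─╴ │
│  ↑ ← ← ↲│
└─────────┘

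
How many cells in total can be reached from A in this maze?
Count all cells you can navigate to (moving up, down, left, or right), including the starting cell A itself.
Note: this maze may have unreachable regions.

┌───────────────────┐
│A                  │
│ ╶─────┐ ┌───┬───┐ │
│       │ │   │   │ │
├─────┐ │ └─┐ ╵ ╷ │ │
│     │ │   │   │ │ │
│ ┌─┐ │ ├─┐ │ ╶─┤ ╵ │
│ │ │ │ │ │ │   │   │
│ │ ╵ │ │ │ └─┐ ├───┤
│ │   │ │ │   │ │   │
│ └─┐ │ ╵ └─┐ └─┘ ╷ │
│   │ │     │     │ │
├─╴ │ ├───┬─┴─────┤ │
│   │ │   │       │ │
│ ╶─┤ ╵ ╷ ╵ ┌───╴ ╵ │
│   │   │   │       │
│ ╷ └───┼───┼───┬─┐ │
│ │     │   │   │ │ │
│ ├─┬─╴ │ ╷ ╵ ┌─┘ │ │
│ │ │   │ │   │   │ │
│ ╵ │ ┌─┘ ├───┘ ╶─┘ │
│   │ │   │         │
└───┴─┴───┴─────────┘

Using BFS/flood-fill to find all reachable cells from A:
Maze size: 11 × 10 = 110 total cells
9 cell(s) are walled off and cannot be reached from A.
Reachable cells: 101

Reachable region (· marks reachable cells):

┌───────────────────┐
│A · · · · · · · · ·│
│ ╶─────┐ ┌───┬───┐ │
│· · · ·│·│· ·│· ·│·│
├─────┐ │ └─┐ ╵ ╷ │ │
│· · ·│·│· ·│· ·│·│·│
│ ┌─┐ │ ├─┐ │ ╶─┤ ╵ │
│·│·│·│·│·│·│· ·│· ·│
│ │ ╵ │ │ │ └─┐ ├───┤
│·│· ·│·│·│· ·│·│· ·│
│ └─┐ │ ╵ └─┐ └─┘ ╷ │
│· ·│·│· · ·│· · ·│·│
├─╴ │ ├───┬─┴─────┤ │
│· ·│·│· ·│· · · ·│·│
│ ╶─┤ ╵ ╷ ╵ ┌───╴ ╵ │
│· ·│· ·│· ·│· · · ·│
│ ╷ └───┼───┼───┬─┐ │
│·│· · ·│   │   │·│·│
│ ├─┬─╴ │ ╷ ╵ ┌─┘ │ │
│·│·│· ·│ │   │· ·│·│
│ ╵ │ ┌─┘ ├───┘ ╶─┘ │
│· ·│·│   │· · · · ·│
└───┴─┴───┴─────────┘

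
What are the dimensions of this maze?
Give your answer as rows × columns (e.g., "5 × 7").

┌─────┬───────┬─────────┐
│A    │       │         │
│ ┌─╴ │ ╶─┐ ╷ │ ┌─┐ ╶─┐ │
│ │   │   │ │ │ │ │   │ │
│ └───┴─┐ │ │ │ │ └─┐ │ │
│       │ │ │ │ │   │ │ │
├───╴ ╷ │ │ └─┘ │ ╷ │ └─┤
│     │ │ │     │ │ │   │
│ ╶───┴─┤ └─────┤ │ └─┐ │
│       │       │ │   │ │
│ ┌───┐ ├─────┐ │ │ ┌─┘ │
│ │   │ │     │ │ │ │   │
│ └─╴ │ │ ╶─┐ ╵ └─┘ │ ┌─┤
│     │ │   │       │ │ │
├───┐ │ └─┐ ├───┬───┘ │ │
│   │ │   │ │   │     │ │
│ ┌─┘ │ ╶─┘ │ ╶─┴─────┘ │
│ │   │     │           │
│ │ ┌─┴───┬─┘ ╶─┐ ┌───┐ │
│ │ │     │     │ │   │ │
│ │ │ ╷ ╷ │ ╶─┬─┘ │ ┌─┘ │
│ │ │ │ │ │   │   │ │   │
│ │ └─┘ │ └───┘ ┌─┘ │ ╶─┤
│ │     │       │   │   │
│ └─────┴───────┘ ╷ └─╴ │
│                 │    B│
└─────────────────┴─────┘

Counting the maze dimensions:
Rows (vertical): 13
Columns (horizontal): 12
Dimensions: 13 × 12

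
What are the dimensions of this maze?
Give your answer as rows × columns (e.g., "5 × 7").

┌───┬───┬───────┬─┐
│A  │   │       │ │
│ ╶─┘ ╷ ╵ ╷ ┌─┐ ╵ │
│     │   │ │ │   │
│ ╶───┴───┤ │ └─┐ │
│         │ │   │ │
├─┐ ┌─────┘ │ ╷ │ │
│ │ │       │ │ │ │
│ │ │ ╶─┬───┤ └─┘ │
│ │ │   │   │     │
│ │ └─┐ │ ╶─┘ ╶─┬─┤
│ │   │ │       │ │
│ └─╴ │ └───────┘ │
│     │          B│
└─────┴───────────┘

Counting the maze dimensions:
Rows (vertical): 7
Columns (horizontal): 9
Dimensions: 7 × 9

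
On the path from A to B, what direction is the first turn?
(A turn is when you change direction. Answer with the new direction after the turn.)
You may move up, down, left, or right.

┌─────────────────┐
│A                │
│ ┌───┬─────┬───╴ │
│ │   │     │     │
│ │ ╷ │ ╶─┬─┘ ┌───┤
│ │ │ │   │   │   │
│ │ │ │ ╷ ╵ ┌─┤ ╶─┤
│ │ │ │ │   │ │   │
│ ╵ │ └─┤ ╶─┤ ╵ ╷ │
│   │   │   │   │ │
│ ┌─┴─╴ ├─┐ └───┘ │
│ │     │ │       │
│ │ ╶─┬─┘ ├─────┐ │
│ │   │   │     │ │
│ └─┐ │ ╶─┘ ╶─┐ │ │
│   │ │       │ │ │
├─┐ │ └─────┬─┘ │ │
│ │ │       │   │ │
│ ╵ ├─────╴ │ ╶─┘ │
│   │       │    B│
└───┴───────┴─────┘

Directions: right, right, right, right, right, right, right, right, down, left, left, down, left, down, left, down, right, down, right, right, right, down, down, down, down
First turn direction: down

Solution:

┌─────────────────┐
│A → → → → → → → ↓│
│ ┌───┬─────┬───╴ │
│ │   │     │↓ ← ↲│
│ │ ╷ │ ╶─┬─┘ ┌───┤
│ │ │ │   │↓ ↲│   │
│ │ │ │ ╷ ╵ ┌─┤ ╶─┤
│ │ │ │ │↓ ↲│ │   │
│ ╵ │ └─┤ ╶─┤ ╵ ╷ │
│   │   │↳ ↓│   │ │
│ ┌─┴─╴ ├─┐ └───┘ │
│ │     │ │↳ → → ↓│
│ │ ╶─┬─┘ ├─────┐ │
│ │   │   │     │↓│
│ └─┐ │ ╶─┘ ╶─┐ │ │
│   │ │       │ │↓│
├─┐ │ └─────┬─┘ │ │
│ │ │       │   │↓│
│ ╵ ├─────╴ │ ╶─┘ │
│   │       │    B│
└───┴───────┴─────┘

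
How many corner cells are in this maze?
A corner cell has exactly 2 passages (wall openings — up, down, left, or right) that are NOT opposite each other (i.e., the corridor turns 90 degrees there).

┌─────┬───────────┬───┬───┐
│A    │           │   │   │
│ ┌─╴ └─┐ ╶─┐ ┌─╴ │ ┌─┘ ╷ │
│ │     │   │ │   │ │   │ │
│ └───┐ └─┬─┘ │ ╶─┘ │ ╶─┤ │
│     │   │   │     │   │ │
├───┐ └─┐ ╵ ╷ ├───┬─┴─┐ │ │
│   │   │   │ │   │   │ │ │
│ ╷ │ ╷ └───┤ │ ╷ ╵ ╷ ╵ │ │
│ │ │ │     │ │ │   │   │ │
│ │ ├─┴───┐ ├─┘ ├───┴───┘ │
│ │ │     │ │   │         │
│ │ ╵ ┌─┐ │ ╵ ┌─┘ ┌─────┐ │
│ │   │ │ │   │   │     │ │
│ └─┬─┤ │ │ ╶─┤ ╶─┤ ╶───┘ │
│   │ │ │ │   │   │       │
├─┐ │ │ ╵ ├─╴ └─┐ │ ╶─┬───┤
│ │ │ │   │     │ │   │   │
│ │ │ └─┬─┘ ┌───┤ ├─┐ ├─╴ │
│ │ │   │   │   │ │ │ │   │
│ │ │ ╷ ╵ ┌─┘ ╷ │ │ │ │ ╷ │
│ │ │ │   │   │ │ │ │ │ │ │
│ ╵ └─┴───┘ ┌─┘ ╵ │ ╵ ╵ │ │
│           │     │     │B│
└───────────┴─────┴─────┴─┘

Counting corner cells (2 non-opposite passages):
Total corners: 75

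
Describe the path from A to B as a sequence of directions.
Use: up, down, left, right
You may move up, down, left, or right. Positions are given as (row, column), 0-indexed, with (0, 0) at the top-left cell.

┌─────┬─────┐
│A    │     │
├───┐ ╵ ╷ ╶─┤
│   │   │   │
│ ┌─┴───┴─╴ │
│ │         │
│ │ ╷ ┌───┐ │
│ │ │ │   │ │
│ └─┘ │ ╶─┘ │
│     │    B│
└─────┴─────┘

Finding the path and converting it to directions:
Path through cells: (0,0) → (0,1) → (0,2) → (1,2) → (1,3) → (0,3) → (0,4) → (1,4) → (1,5) → (2,5) → (3,5) → (4,5)
Directions: right, right, down, right, up, right, down, right, down, down, down

Solution:

┌─────┬─────┐
│A → ↓│↱ ↓  │
├───┐ ╵ ╷ ╶─┤
│   │↳ ↑│↳ ↓│
│ ┌─┴───┴─╴ │
│ │        ↓│
│ │ ╷ ┌───┐ │
│ │ │ │   │↓│
│ └─┘ │ ╶─┘ │
│     │    B│
└─────┴─────┘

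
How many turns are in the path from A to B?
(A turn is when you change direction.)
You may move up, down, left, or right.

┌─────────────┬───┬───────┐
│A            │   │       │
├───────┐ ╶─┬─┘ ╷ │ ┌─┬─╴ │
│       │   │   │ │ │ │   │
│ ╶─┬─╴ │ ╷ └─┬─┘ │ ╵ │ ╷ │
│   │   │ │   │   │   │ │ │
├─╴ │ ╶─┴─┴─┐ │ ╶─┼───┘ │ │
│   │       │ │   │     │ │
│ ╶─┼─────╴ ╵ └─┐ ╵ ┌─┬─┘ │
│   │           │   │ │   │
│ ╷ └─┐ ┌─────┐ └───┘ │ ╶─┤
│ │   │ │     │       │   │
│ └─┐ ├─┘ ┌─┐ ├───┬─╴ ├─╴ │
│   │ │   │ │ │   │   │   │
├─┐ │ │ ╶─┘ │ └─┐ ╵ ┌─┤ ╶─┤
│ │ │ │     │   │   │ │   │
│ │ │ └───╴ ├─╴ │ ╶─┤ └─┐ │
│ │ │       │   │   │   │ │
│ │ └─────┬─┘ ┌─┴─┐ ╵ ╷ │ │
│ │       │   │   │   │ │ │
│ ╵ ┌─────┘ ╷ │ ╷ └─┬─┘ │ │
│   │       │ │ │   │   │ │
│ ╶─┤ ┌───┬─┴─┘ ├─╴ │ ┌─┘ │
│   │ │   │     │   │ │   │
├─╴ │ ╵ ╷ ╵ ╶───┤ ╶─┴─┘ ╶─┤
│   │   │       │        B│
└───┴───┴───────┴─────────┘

Directions: right, right, right, right, down, right, down, right, down, down, left, up, left, left, left, up, right, up, left, left, left, down, right, down, left, down, right, down, right, down, down, down, right, right, right, up, left, left, up, right, up, right, right, down, down, right, down, left, down, left, down, left, left, left, down, down, right, up, right, down, right, up, right, right, up, up, right, down, right, down, left, down, right, right, right, right
Number of turns: 52

Solution:

┌─────────────┬───┬───────┐
│A → → → ↓    │   │       │
├───────┐ ╶─┬─┘ ╷ │ ┌─┬─╴ │
│↓ ← ← ↰│↳ ↓│   │ │ │ │   │
│ ╶─┬─╴ │ ╷ └─┬─┘ │ ╵ │ ╷ │
│↳ ↓│↱ ↑│ │↳ ↓│   │   │ │ │
├─╴ │ ╶─┴─┴─┐ │ ╶─┼───┘ │ │
│↓ ↲│↑ ← ← ↰│↓│   │     │ │
│ ╶─┼─────╴ ╵ └─┐ ╵ ┌─┬─┘ │
│↳ ↓│      ↑ ↲  │   │ │   │
│ ╷ └─┐ ┌─────┐ └───┘ │ ╶─┤
│ │↳ ↓│ │↱ → ↓│       │   │
│ └─┐ ├─┘ ┌─┐ ├───┬─╴ ├─╴ │
│   │↓│↱ ↑│ │↓│   │   │   │
├─┐ │ │ ╶─┘ │ └─┐ ╵ ┌─┤ ╶─┤
│ │ │↓│↑ ← ↰│↳ ↓│   │ │   │
│ │ │ └───╴ ├─╴ │ ╶─┤ └─┐ │
│ │ │↳ → → ↑│↓ ↲│   │   │ │
│ │ └─────┬─┘ ┌─┴─┐ ╵ ╷ │ │
│ │       │↓ ↲│↱ ↓│   │ │ │
│ ╵ ┌─────┘ ╷ │ ╷ └─┬─┘ │ │
│   │↓ ← ← ↲│ │↑│↳ ↓│   │ │
│ ╶─┤ ┌───┬─┴─┘ ├─╴ │ ┌─┘ │
│   │↓│↱ ↓│↱ → ↑│↓ ↲│ │   │
├─╴ │ ╵ ╷ ╵ ╶───┤ ╶─┴─┘ ╶─┤
│   │↳ ↑│↳ ↑    │↳ → → → B│
└───┴───┴───────┴─────────┘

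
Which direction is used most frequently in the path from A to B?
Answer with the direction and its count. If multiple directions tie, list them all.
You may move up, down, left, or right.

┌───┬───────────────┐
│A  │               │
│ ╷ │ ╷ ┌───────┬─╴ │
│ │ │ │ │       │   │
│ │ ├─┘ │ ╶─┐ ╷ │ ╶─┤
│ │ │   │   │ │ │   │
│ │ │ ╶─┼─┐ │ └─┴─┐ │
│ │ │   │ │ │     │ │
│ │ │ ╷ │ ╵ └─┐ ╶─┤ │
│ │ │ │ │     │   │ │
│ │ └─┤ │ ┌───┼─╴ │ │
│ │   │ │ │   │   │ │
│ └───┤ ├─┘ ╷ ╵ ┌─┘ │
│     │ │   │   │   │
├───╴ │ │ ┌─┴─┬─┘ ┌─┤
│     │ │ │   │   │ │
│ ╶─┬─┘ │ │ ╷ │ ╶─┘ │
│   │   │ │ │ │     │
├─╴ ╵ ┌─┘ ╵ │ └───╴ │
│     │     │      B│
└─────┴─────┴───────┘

Directions: down, down, down, down, down, down, right, right, down, left, left, down, right, down, right, up, right, up, up, up, up, up, left, up, right, up, up, right, right, right, right, right, right, down, left, down, right, down, down, down, down, left, down, left, down, right, right, down
Counts: {'down': 18, 'right': 15, 'left': 6, 'up': 9}
Most common: down (18 times)

Solution:

┌───┬───────────────┐
│A  │  ↱ → → → → → ↓│
│ ╷ │ ╷ ┌───────┬─╴ │
│↓│ │ │↑│       │↓ ↲│
│ │ ├─┘ │ ╶─┐ ╷ │ ╶─┤
│↓│ │↱ ↑│   │ │ │↳ ↓│
│ │ │ ╶─┼─┐ │ └─┴─┐ │
│↓│ │↑ ↰│ │ │     │↓│
│ │ │ ╷ │ ╵ └─┐ ╶─┤ │
│↓│ │ │↑│     │   │↓│
│ │ └─┤ │ ┌───┼─╴ │ │
│↓│   │↑│ │   │   │↓│
│ └───┤ ├─┘ ╷ ╵ ┌─┘ │
│↳ → ↓│↑│   │   │↓ ↲│
├───╴ │ │ ┌─┴─┬─┘ ┌─┤
│↓ ← ↲│↑│ │   │↓ ↲│ │
│ ╶─┬─┘ │ │ ╷ │ ╶─┘ │
│↳ ↓│↱ ↑│ │ │ │↳ → ↓│
├─╴ ╵ ┌─┘ ╵ │ └───╴ │
│  ↳ ↑│     │      B│
└─────┴─────┴───────┘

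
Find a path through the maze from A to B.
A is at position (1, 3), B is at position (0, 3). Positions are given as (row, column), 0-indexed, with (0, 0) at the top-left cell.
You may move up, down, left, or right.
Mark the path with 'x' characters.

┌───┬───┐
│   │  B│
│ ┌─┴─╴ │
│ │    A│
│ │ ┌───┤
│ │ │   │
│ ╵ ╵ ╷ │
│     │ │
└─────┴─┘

Finding the shortest path from (1, 3) to (0, 3):
Path length: 1 steps
Directions: up

Solution:

┌───┬───┐
│   │  B│
│ ┌─┴─╴ │
│ │    A│
│ │ ┌───┤
│ │ │   │
│ ╵ ╵ ╷ │
│     │ │
└─────┴─┘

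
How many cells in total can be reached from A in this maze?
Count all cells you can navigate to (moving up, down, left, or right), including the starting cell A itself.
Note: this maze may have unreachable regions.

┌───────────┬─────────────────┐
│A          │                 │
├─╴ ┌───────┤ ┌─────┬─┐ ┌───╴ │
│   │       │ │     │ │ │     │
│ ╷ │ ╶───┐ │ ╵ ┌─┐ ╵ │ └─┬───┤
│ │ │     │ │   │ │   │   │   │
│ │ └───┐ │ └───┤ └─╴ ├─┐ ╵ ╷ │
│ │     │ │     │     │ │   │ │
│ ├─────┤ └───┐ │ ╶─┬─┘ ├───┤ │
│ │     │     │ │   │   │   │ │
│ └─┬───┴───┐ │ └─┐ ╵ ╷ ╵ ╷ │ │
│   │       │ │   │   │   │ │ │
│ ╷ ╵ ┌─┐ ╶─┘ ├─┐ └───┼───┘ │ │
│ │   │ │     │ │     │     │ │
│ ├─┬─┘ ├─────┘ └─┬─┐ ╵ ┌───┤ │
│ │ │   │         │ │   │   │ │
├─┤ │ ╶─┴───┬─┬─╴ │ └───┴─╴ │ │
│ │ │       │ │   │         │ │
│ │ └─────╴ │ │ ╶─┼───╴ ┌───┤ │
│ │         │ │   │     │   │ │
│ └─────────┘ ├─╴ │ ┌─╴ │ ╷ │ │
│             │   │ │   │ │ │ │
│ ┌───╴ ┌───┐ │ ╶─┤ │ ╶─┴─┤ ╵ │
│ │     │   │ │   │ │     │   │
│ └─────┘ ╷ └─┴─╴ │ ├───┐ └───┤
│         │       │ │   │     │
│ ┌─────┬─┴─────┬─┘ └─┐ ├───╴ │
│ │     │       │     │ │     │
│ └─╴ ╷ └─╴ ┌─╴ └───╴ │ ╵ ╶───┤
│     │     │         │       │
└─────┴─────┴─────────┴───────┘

Using BFS/flood-fill to find all reachable cells from A:
Maze size: 15 × 15 = 225 total cells
112 cell(s) are walled off and cannot be reached from A.
Reachable cells: 113

Reachable region (· marks reachable cells):

┌───────────┬─────────────────┐
│A · · · · ·│· · · · · · · · ·│
├─╴ ┌───────┤ ┌─────┬─┐ ┌───╴ │
│· ·│· · · ·│·│· · ·│·│·│· · ·│
│ ╷ │ ╶───┐ │ ╵ ┌─┐ ╵ │ └─┬───┤
│·│·│· · ·│·│· ·│·│· ·│· ·│· ·│
│ │ └───┐ │ └───┤ └─╴ ├─┐ ╵ ╷ │
│·│· · ·│·│· · ·│· · ·│·│· ·│·│
│ ├─────┤ └───┐ │ ╶─┬─┘ ├───┤ │
│·│     │· · ·│·│· ·│· ·│· ·│·│
│ └─┬───┴───┐ │ └─┐ ╵ ╷ ╵ ╷ │ │
│· ·│· · · ·│·│· ·│· ·│· ·│·│·│
│ ╷ ╵ ┌─┐ ╶─┘ ├─┐ └───┼───┘ │ │
│·│· ·│ │· · ·│ │· · ·│· · ·│·│
│ ├─┬─┘ ├─────┘ └─┬─┐ ╵ ┌───┤ │
│·│ │   │         │ │· ·│   │·│
├─┤ │ ╶─┴───┬─┬─╴ │ └───┴─╴ │ │
│ │ │       │ │   │         │·│
│ │ └─────╴ │ │ ╶─┼───╴ ┌───┤ │
│ │         │ │   │     │· ·│·│
│ └─────────┘ ├─╴ │ ┌─╴ │ ╷ │ │
│             │   │ │   │·│·│·│
│ ┌───╴ ┌───┐ │ ╶─┤ │ ╶─┴─┤ ╵ │
│ │     │   │ │   │ │     │· ·│
│ └─────┘ ╷ └─┴─╴ │ ├───┐ └───┤
│         │       │ │   │     │
│ ┌─────┬─┴─────┬─┘ └─┐ ├───╴ │
│ │     │       │     │ │     │
│ └─╴ ╷ └─╴ ┌─╴ └───╴ │ ╵ ╶───┤
│     │     │         │       │
└─────┴─────┴─────────┴───────┘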